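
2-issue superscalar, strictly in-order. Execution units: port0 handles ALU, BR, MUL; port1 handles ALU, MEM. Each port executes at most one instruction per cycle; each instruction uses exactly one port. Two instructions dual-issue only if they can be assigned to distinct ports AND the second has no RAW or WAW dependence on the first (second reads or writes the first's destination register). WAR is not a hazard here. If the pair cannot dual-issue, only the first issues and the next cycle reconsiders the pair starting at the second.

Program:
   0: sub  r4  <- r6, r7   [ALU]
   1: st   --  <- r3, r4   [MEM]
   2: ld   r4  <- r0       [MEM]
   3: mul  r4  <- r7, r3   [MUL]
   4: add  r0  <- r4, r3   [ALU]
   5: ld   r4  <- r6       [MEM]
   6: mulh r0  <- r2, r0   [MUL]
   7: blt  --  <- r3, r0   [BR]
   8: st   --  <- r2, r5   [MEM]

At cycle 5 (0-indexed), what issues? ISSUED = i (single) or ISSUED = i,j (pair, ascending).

ISSUED = 6

[0] i0  sub.ALU  -- RAW r4
[1] i1  st.MEM  -- no-port MEM/MEM
[2] i2  ld.MEM  -- WAW r4
[3] i3  mul.MUL  -- RAW r4
[4] i4,i5  add.ALU/ld.MEM  -- dual
[5] i6  mulh.MUL  -- no-port MUL/BR
[6] i7,i8  blt.BR/st.MEM  -- dual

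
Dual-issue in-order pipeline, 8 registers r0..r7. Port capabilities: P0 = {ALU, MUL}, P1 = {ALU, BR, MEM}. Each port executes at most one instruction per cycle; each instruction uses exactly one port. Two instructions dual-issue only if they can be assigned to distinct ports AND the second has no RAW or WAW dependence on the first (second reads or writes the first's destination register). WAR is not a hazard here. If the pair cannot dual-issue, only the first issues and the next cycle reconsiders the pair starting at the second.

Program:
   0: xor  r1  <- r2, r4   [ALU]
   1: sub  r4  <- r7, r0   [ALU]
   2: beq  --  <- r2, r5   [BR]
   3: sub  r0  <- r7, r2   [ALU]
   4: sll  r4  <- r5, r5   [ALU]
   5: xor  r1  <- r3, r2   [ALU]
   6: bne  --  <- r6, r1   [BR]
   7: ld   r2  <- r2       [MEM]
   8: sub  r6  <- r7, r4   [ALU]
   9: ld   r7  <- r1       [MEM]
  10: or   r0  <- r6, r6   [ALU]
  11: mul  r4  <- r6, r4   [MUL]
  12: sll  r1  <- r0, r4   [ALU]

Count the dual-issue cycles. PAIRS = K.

PAIRS = 5

#0 head=0: xor sub i0/i1 dual
#1 head=2: beq sub i2/i3 dual
#2 head=4: sll xor i4/i5 dual
#3 head=6: bne i6 no-port BR/MEM
#4 head=7: ld sub i7/i8 dual
#5 head=9: ld or i9/i10 dual
#6 head=11: mul i11 RAW r4
#7 head=12: sll i12 tail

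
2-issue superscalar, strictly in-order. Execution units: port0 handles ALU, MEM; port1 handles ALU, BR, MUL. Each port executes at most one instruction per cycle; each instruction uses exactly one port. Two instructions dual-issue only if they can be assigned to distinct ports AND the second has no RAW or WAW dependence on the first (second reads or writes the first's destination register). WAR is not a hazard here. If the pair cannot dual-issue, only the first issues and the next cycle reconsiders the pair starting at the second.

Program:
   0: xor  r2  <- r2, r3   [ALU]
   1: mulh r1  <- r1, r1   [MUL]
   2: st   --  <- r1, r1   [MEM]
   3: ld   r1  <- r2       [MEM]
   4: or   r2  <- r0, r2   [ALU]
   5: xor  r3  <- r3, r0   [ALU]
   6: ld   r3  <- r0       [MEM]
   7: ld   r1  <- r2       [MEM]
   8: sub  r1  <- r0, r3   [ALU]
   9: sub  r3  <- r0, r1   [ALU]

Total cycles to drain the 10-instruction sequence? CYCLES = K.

#0 head=0: xor;mulh i0+i1 pair
#1 head=2: st i2 no-port MEM/MEM
#2 head=3: ld;or i3+i4 pair
#3 head=5: xor i5 WAW r3
#4 head=6: ld i6 no-port MEM/MEM
#5 head=7: ld i7 WAW r1
#6 head=8: sub i8 RAW r1
#7 head=9: sub i9 tail

CYCLES = 8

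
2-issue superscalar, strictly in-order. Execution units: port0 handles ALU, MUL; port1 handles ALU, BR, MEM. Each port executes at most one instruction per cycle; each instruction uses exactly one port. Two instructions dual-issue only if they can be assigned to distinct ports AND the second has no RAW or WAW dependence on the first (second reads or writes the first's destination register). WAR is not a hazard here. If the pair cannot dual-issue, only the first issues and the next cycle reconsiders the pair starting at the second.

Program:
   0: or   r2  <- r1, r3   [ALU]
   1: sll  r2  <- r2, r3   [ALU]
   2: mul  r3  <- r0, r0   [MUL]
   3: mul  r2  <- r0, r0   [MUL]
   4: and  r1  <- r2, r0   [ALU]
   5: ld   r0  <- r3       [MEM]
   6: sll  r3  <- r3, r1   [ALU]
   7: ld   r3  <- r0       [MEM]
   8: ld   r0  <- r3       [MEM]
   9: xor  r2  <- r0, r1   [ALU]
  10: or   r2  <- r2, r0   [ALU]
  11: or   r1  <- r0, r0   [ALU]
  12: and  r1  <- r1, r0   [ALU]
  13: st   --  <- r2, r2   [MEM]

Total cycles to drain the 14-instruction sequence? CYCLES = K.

CYCLES = 10

t=0 i0:or ; RAW+WAW r2
t=1 i1+i2:sll mul ; 2-wide
t=2 i3:mul ; RAW r2
t=3 i4+i5:and ld ; 2-wide
t=4 i6:sll ; WAW r3
t=5 i7:ld ; no-port MEM/MEM
t=6 i8:ld ; RAW r0
t=7 i9:xor ; RAW+WAW r2
t=8 i10+i11:or or ; 2-wide
t=9 i12+i13:and st ; 2-wide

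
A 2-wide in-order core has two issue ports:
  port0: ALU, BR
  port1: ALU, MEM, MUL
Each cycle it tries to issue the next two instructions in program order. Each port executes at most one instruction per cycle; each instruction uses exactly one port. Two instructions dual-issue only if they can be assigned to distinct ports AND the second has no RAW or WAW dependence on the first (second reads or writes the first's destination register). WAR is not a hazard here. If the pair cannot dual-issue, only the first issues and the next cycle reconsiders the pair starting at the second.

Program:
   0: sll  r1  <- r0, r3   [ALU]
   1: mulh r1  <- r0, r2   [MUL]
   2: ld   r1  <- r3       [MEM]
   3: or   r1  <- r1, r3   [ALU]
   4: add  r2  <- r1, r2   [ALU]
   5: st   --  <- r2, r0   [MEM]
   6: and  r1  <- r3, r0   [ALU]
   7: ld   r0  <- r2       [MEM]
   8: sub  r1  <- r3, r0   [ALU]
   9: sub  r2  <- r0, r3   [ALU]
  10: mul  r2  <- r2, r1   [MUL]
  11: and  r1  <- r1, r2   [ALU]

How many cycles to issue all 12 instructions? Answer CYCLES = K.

c0: i0 sll  WAW r1
c1: i1 mulh  no-port MUL/MEM
c2: i2 ld  RAW+WAW r1
c3: i3 or  RAW r1
c4: i4 add  RAW r2
c5: i5,i6 st;and  pair
c6: i7 ld  RAW r0
c7: i8,i9 sub;sub  pair
c8: i10 mul  RAW r2
c9: i11 and  tail

CYCLES = 10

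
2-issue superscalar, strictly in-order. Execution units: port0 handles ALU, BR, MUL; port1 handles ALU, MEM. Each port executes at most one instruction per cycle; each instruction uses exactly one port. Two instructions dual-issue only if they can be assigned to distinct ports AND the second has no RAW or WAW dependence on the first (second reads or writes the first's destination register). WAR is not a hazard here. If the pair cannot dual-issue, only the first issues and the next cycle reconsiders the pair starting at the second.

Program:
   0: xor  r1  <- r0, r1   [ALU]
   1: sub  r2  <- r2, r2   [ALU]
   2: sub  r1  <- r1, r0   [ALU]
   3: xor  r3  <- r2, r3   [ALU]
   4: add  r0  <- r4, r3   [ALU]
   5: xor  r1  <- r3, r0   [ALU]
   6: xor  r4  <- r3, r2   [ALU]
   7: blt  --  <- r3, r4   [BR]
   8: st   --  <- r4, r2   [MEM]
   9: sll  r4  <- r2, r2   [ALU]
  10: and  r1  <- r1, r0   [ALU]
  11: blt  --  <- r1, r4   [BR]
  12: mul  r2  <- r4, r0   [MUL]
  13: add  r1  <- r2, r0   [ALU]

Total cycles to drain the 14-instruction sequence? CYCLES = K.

t=0 i0+i1:xor.ALU;sub.ALU ; pair
t=1 i2+i3:sub.ALU;xor.ALU ; pair
t=2 i4:add.ALU ; RAW r0
t=3 i5+i6:xor.ALU;xor.ALU ; pair
t=4 i7+i8:blt.BR;st.MEM ; pair
t=5 i9+i10:sll.ALU;and.ALU ; pair
t=6 i11:blt.BR ; no-port BR/MUL
t=7 i12:mul.MUL ; RAW r2
t=8 i13:add.ALU ; tail

CYCLES = 9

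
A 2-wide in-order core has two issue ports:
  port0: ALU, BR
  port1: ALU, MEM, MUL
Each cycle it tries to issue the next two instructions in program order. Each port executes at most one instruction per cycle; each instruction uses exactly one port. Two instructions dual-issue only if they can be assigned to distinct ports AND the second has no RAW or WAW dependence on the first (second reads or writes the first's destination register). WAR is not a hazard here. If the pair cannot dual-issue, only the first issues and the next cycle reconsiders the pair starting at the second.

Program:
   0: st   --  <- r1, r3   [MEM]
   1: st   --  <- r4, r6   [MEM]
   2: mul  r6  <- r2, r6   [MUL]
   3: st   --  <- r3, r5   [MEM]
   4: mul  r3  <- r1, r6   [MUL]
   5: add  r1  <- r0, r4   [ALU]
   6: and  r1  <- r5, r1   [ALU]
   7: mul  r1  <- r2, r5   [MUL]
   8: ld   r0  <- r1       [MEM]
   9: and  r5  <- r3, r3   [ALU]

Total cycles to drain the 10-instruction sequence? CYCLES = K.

CYCLES = 8

0. st.MEM @i0  | no-port MEM/MEM
1. st.MEM @i1  | no-port MEM/MUL
2. mul.MUL @i2  | no-port MUL/MEM
3. st.MEM @i3  | no-port MEM/MUL
4. mul.MUL;add.ALU @i4+i5  | pair
5. and.ALU @i6  | WAW r1
6. mul.MUL @i7  | no-port MUL/MEM
7. ld.MEM;and.ALU @i8+i9  | pair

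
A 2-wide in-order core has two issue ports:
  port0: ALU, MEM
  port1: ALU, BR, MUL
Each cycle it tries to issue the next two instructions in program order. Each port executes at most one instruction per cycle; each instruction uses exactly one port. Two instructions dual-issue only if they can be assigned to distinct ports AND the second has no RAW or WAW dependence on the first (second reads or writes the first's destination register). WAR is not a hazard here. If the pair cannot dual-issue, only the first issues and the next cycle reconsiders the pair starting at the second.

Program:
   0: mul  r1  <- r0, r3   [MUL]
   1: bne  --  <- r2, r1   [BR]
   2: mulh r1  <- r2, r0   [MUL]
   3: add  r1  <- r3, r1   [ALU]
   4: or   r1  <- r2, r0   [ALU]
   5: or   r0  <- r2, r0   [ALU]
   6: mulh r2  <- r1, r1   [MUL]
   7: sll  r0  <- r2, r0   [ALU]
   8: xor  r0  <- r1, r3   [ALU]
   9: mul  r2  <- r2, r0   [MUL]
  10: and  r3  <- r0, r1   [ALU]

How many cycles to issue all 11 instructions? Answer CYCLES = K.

[0] i0  mul.MUL  -- no-port MUL/BR
[1] i1  bne.BR  -- no-port BR/MUL
[2] i2  mulh.MUL  -- RAW+WAW r1
[3] i3  add.ALU  -- WAW r1
[4] i4/i5  or.ALU+or.ALU  -- pair
[5] i6  mulh.MUL  -- RAW r2
[6] i7  sll.ALU  -- WAW r0
[7] i8  xor.ALU  -- RAW r0
[8] i9/i10  mul.MUL+and.ALU  -- pair

CYCLES = 9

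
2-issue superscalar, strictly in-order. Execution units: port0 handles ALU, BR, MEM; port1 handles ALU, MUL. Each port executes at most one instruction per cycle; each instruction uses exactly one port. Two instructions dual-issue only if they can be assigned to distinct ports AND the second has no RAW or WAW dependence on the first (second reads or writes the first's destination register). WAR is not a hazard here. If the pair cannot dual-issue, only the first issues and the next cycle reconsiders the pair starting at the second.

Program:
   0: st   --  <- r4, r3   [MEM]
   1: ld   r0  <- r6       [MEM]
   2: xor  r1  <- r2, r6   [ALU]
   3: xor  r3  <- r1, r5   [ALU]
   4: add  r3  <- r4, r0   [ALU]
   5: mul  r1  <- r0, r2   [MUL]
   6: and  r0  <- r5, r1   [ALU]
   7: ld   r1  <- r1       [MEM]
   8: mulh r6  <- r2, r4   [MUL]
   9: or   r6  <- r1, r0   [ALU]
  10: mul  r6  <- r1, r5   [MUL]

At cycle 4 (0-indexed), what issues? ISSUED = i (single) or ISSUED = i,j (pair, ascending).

t=0 i0:st.MEM ; no-port MEM/MEM
t=1 i1,i2:ld.MEM xor.ALU ; pair
t=2 i3:xor.ALU ; WAW r3
t=3 i4,i5:add.ALU mul.MUL ; pair
t=4 i6,i7:and.ALU ld.MEM ; pair
t=5 i8:mulh.MUL ; WAW r6
t=6 i9:or.ALU ; WAW r6
t=7 i10:mul.MUL ; tail

ISSUED = 6,7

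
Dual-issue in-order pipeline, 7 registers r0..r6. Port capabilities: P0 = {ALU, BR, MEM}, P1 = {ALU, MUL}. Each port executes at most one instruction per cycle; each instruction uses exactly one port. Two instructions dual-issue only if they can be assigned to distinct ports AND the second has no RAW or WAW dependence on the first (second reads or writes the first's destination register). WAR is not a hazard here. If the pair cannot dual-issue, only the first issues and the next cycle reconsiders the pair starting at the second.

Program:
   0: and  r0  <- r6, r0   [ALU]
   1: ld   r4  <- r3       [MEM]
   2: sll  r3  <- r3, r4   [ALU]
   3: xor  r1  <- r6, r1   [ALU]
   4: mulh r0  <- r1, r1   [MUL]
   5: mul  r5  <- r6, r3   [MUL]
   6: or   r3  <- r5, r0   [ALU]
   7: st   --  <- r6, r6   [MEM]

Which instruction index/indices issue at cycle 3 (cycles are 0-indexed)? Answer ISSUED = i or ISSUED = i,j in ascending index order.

ISSUED = 5

c0: i0&i1 and.ALU/ld.MEM  pair
c1: i2&i3 sll.ALU/xor.ALU  pair
c2: i4 mulh.MUL  no-port MUL/MUL
c3: i5 mul.MUL  RAW r5
c4: i6&i7 or.ALU/st.MEM  pair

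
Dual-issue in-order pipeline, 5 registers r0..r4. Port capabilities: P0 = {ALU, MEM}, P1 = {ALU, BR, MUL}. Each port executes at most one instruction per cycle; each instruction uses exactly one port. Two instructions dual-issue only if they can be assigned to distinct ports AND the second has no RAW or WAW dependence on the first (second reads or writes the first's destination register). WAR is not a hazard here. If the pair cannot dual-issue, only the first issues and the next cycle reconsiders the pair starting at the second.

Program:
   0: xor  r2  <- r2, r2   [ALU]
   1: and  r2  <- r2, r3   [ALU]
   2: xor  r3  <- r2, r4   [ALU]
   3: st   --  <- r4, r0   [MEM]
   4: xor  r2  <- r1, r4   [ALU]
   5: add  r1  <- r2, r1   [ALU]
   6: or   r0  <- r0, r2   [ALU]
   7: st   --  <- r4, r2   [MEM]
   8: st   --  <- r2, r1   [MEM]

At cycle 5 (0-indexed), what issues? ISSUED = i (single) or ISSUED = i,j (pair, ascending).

ISSUED = 7

#0 head=0: xor i0 RAW+WAW r2
#1 head=1: and i1 RAW r2
#2 head=2: xor st i2/i3 2-wide
#3 head=4: xor i4 RAW r2
#4 head=5: add or i5/i6 2-wide
#5 head=7: st i7 no-port MEM/MEM
#6 head=8: st i8 tail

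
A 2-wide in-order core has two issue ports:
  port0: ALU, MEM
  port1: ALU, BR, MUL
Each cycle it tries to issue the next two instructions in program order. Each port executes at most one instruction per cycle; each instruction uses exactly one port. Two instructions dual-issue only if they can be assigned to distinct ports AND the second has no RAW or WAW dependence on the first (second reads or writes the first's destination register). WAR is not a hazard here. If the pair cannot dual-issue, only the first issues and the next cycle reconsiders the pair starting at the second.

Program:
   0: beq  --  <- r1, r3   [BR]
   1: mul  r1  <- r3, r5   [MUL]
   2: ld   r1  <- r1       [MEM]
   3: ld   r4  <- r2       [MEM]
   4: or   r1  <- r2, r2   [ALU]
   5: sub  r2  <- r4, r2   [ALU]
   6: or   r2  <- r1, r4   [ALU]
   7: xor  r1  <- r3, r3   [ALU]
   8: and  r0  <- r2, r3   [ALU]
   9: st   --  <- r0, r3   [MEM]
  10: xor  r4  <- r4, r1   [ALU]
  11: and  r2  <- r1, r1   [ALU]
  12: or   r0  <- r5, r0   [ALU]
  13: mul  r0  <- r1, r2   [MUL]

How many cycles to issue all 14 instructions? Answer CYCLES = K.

[0] i0  beq  -- no-port BR/MUL
[1] i1  mul  -- RAW+WAW r1
[2] i2  ld  -- no-port MEM/MEM
[3] i3/i4  ld+or  -- dual
[4] i5  sub  -- WAW r2
[5] i6/i7  or+xor  -- dual
[6] i8  and  -- RAW r0
[7] i9/i10  st+xor  -- dual
[8] i11/i12  and+or  -- dual
[9] i13  mul  -- tail

CYCLES = 10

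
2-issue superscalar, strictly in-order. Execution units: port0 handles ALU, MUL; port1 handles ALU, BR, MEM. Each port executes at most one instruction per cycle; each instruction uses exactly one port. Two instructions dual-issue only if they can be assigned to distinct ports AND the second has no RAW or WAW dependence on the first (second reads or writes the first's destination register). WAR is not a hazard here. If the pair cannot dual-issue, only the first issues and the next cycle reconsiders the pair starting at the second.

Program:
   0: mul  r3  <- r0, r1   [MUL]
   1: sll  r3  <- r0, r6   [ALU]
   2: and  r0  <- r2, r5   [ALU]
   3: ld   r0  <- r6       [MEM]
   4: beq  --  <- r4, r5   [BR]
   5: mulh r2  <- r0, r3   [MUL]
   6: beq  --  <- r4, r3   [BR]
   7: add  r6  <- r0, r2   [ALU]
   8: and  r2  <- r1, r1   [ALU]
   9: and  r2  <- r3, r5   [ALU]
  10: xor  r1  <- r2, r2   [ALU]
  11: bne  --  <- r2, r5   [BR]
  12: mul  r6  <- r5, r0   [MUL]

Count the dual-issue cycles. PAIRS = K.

PAIRS = 4

[0] i0  mul  -- WAW r3
[1] i1&i2  sll and  -- pair
[2] i3  ld  -- no-port MEM/BR
[3] i4&i5  beq mulh  -- pair
[4] i6&i7  beq add  -- pair
[5] i8  and  -- WAW r2
[6] i9  and  -- RAW r2
[7] i10&i11  xor bne  -- pair
[8] i12  mul  -- tail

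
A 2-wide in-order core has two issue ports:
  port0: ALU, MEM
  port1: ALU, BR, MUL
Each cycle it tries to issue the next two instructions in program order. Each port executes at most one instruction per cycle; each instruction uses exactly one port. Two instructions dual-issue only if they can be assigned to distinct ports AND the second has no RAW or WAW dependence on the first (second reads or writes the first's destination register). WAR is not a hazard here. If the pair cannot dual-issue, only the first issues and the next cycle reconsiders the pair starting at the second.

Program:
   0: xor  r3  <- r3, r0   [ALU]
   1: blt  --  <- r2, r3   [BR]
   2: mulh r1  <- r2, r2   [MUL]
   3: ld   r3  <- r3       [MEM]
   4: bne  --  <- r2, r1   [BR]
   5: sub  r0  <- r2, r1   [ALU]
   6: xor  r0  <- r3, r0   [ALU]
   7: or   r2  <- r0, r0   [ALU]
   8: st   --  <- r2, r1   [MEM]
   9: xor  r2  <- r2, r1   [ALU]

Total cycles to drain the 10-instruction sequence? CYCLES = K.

CYCLES = 7

0. xor @i0  | RAW r3
1. blt @i1  | no-port BR/MUL
2. mulh/ld @i2+i3  | dual
3. bne/sub @i4+i5  | dual
4. xor @i6  | RAW r0
5. or @i7  | RAW r2
6. st/xor @i8+i9  | dual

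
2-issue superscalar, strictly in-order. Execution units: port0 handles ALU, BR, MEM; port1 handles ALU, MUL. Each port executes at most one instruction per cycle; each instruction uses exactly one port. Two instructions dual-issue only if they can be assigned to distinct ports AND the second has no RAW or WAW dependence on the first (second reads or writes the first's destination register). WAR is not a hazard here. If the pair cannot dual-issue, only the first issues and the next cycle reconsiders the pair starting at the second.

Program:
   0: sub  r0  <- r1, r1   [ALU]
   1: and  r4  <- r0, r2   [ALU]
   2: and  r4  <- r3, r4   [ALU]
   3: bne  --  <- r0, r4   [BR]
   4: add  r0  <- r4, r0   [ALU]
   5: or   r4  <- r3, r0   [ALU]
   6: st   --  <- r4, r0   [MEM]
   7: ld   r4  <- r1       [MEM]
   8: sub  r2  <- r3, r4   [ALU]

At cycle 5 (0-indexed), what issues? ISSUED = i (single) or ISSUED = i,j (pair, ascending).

0. sub @i0  | RAW r0
1. and @i1  | RAW+WAW r4
2. and @i2  | RAW r4
3. bne add @i3+i4  | dual
4. or @i5  | RAW r4
5. st @i6  | no-port MEM/MEM
6. ld @i7  | RAW r4
7. sub @i8  | tail

ISSUED = 6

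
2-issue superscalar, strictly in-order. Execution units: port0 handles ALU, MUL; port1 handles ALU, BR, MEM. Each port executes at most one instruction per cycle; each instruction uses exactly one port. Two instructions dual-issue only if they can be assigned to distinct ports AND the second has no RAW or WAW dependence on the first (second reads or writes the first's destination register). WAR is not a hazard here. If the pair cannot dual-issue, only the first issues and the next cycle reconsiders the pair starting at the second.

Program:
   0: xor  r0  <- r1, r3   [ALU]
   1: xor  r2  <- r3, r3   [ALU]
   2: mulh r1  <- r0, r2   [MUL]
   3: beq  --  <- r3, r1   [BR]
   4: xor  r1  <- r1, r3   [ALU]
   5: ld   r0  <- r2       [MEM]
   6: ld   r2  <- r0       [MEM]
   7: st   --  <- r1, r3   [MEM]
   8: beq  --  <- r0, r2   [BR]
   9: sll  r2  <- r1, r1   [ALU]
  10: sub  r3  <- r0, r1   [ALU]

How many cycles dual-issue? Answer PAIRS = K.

PAIRS = 3

  cy0 -> i0/i1 (xor xor) 2-wide
  cy1 -> i2 (mulh) RAW r1
  cy2 -> i3/i4 (beq xor) 2-wide
  cy3 -> i5 (ld) no-port MEM/MEM
  cy4 -> i6 (ld) no-port MEM/MEM
  cy5 -> i7 (st) no-port MEM/BR
  cy6 -> i8/i9 (beq sll) 2-wide
  cy7 -> i10 (sub) tail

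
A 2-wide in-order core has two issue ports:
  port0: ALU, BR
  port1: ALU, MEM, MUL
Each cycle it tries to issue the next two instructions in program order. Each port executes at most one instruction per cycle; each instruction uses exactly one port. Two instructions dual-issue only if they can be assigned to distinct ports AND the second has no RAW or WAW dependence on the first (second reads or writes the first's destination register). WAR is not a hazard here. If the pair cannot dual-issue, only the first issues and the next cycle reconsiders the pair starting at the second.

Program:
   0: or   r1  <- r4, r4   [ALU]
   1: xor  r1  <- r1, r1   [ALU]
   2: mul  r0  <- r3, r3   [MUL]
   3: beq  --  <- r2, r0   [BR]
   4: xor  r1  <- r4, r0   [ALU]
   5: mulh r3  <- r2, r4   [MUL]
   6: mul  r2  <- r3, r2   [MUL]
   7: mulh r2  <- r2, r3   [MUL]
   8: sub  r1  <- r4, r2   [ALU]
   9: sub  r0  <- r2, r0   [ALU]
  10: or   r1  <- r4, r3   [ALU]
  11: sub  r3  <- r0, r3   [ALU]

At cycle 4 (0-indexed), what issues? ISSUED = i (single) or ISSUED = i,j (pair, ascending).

ISSUED = 6

#0 head=0: or.ALU i0 RAW+WAW r1
#1 head=1: xor.ALU;mul.MUL i1/i2 dual
#2 head=3: beq.BR;xor.ALU i3/i4 dual
#3 head=5: mulh.MUL i5 no-port MUL/MUL
#4 head=6: mul.MUL i6 no-port MUL/MUL
#5 head=7: mulh.MUL i7 RAW r2
#6 head=8: sub.ALU;sub.ALU i8/i9 dual
#7 head=10: or.ALU;sub.ALU i10/i11 dual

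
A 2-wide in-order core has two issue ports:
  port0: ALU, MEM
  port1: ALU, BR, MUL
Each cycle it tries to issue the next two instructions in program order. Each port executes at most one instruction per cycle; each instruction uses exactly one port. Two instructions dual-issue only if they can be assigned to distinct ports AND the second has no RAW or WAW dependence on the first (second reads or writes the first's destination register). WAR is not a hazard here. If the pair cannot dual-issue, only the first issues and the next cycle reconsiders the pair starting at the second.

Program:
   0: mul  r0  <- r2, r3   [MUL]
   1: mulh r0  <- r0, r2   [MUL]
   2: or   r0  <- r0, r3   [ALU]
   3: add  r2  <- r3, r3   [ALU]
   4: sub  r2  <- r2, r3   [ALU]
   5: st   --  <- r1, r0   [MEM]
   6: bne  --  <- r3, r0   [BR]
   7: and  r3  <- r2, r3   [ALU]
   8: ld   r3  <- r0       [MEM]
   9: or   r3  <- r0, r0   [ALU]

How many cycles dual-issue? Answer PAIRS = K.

#0 head=0: mul.MUL i0 no-port MUL/MUL
#1 head=1: mulh.MUL i1 RAW+WAW r0
#2 head=2: or.ALU;add.ALU i2/i3 dual
#3 head=4: sub.ALU;st.MEM i4/i5 dual
#4 head=6: bne.BR;and.ALU i6/i7 dual
#5 head=8: ld.MEM i8 WAW r3
#6 head=9: or.ALU i9 tail

PAIRS = 3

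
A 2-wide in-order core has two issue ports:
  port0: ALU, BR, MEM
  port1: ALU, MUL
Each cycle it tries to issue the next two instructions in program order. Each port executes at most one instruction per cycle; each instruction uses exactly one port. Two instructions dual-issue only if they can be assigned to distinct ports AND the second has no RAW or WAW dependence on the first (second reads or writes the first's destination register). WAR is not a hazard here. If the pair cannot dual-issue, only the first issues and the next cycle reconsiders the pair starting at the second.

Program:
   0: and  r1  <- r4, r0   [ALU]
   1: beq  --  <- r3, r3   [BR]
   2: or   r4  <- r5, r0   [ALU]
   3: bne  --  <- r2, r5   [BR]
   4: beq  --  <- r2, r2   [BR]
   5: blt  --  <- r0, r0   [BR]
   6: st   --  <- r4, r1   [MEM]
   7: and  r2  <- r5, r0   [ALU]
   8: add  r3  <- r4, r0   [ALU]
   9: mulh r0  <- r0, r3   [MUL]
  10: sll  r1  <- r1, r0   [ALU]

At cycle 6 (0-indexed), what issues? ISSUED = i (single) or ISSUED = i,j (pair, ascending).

ISSUED = 9

  cy0 -> i0,i1 (and/beq) dual
  cy1 -> i2,i3 (or/bne) dual
  cy2 -> i4 (beq) no-port BR/BR
  cy3 -> i5 (blt) no-port BR/MEM
  cy4 -> i6,i7 (st/and) dual
  cy5 -> i8 (add) RAW r3
  cy6 -> i9 (mulh) RAW r0
  cy7 -> i10 (sll) tail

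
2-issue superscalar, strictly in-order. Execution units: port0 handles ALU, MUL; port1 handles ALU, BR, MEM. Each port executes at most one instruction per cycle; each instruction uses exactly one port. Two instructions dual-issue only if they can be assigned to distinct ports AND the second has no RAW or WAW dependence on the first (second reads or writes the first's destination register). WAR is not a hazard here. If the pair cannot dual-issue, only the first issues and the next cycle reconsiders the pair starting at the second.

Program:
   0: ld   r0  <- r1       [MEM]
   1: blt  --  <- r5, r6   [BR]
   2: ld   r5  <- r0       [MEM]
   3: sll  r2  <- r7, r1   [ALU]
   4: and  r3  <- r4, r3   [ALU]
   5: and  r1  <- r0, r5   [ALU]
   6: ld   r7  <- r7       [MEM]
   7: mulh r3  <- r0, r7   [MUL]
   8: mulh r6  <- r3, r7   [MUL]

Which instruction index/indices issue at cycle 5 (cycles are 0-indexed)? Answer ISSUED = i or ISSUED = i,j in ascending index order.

ISSUED = 7

c0: i0 ld.MEM  no-port MEM/BR
c1: i1 blt.BR  no-port BR/MEM
c2: i2/i3 ld.MEM/sll.ALU  dual
c3: i4/i5 and.ALU/and.ALU  dual
c4: i6 ld.MEM  RAW r7
c5: i7 mulh.MUL  no-port MUL/MUL
c6: i8 mulh.MUL  tail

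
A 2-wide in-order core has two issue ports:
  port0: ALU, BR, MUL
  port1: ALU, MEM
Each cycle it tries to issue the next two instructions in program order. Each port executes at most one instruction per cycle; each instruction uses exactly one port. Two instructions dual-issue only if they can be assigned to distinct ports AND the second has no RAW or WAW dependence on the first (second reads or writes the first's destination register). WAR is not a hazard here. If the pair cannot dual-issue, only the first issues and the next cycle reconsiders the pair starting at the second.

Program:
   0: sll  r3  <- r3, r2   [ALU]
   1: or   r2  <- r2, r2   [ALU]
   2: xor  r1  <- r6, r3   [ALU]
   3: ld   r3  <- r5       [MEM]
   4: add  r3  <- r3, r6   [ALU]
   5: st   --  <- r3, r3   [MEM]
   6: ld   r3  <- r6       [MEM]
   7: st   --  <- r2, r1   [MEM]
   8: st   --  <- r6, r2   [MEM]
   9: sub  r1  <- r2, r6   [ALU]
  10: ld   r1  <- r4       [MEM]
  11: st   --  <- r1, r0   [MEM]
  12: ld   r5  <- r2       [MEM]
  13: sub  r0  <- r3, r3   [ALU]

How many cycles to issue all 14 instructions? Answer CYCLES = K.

CYCLES = 10

  cy0 -> i0&i1 (sll/or) dual
  cy1 -> i2&i3 (xor/ld) dual
  cy2 -> i4 (add) RAW r3
  cy3 -> i5 (st) no-port MEM/MEM
  cy4 -> i6 (ld) no-port MEM/MEM
  cy5 -> i7 (st) no-port MEM/MEM
  cy6 -> i8&i9 (st/sub) dual
  cy7 -> i10 (ld) no-port MEM/MEM
  cy8 -> i11 (st) no-port MEM/MEM
  cy9 -> i12&i13 (ld/sub) dual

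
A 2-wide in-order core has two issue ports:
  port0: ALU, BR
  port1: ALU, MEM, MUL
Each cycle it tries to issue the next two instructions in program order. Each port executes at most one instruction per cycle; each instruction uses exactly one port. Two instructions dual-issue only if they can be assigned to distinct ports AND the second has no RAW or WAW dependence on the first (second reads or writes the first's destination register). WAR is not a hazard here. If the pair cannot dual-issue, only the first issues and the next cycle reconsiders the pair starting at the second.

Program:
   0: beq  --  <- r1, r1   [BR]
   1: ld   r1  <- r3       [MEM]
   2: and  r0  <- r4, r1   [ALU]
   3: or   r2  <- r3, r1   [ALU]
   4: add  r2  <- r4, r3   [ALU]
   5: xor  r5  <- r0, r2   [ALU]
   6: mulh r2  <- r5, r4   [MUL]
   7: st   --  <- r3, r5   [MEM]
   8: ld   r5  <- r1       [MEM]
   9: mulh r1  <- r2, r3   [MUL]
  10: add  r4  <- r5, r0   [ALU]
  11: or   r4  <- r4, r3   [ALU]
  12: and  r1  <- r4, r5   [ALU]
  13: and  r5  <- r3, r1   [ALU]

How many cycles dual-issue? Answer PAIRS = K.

PAIRS = 3

0. beq.BR ld.MEM @i0/i1  | 2-wide
1. and.ALU or.ALU @i2/i3  | 2-wide
2. add.ALU @i4  | RAW r2
3. xor.ALU @i5  | RAW r5
4. mulh.MUL @i6  | no-port MUL/MEM
5. st.MEM @i7  | no-port MEM/MEM
6. ld.MEM @i8  | no-port MEM/MUL
7. mulh.MUL add.ALU @i9/i10  | 2-wide
8. or.ALU @i11  | RAW r4
9. and.ALU @i12  | RAW r1
10. and.ALU @i13  | tail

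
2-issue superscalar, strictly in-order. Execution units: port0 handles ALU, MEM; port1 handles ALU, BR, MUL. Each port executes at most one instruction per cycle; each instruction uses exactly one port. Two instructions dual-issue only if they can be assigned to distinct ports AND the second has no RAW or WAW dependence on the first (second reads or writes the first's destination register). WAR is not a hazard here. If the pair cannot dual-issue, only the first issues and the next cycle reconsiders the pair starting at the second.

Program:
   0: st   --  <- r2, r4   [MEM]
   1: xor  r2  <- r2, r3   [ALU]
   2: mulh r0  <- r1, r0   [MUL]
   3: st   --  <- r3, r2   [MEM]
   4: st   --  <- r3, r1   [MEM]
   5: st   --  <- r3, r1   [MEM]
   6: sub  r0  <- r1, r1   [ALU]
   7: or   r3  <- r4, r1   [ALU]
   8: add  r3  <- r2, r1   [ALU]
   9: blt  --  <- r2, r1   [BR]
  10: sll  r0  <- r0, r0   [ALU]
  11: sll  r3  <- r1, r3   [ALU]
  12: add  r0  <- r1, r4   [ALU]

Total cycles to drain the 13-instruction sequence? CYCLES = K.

0. st xor @i0/i1  | 2-wide
1. mulh st @i2/i3  | 2-wide
2. st @i4  | no-port MEM/MEM
3. st sub @i5/i6  | 2-wide
4. or @i7  | WAW r3
5. add blt @i8/i9  | 2-wide
6. sll sll @i10/i11  | 2-wide
7. add @i12  | tail

CYCLES = 8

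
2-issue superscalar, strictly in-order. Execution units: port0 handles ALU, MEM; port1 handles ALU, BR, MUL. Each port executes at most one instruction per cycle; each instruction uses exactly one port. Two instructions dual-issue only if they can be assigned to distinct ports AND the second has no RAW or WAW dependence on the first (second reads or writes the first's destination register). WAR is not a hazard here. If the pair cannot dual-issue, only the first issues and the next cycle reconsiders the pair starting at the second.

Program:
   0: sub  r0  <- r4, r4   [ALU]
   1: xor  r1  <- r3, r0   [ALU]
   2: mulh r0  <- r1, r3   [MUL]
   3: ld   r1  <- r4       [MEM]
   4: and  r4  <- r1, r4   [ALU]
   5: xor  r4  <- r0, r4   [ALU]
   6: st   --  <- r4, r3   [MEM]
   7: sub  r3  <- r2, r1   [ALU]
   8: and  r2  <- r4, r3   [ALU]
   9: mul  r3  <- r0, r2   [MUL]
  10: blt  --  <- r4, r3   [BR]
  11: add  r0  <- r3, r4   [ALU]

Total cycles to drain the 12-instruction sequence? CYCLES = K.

[0] i0  sub.ALU  -- RAW r0
[1] i1  xor.ALU  -- RAW r1
[2] i2&i3  mulh.MUL+ld.MEM  -- 2-wide
[3] i4  and.ALU  -- RAW+WAW r4
[4] i5  xor.ALU  -- RAW r4
[5] i6&i7  st.MEM+sub.ALU  -- 2-wide
[6] i8  and.ALU  -- RAW r2
[7] i9  mul.MUL  -- no-port MUL/BR
[8] i10&i11  blt.BR+add.ALU  -- 2-wide

CYCLES = 9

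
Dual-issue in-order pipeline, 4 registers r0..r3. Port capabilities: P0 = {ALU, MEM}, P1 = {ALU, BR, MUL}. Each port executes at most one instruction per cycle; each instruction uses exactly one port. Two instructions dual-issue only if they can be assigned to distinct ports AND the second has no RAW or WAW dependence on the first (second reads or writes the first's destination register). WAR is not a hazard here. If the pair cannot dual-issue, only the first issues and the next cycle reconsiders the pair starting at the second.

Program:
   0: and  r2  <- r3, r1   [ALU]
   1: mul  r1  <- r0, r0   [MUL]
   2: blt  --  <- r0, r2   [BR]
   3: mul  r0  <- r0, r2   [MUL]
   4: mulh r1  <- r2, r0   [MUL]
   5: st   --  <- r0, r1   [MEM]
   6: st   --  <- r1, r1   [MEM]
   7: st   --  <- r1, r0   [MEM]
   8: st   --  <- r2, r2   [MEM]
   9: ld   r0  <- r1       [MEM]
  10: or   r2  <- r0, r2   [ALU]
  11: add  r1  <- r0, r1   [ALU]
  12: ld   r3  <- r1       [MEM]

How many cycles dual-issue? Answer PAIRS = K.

PAIRS = 2

t=0 i0,i1:and+mul ; 2-wide
t=1 i2:blt ; no-port BR/MUL
t=2 i3:mul ; no-port MUL/MUL
t=3 i4:mulh ; RAW r1
t=4 i5:st ; no-port MEM/MEM
t=5 i6:st ; no-port MEM/MEM
t=6 i7:st ; no-port MEM/MEM
t=7 i8:st ; no-port MEM/MEM
t=8 i9:ld ; RAW r0
t=9 i10,i11:or+add ; 2-wide
t=10 i12:ld ; tail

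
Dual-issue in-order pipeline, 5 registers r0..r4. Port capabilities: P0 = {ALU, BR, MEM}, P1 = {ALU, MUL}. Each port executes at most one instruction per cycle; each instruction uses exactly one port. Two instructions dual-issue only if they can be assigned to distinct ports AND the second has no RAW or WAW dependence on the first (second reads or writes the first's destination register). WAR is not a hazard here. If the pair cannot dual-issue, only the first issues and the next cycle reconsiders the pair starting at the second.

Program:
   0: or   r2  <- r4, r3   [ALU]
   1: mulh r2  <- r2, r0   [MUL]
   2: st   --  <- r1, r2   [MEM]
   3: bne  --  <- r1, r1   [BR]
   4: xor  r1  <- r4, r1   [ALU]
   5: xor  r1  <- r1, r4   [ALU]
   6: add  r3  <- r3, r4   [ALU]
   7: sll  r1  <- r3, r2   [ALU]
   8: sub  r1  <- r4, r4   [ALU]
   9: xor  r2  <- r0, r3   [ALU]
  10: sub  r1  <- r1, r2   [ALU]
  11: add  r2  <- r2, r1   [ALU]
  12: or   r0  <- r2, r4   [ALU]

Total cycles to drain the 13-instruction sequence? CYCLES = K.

CYCLES = 10

t=0 i0:or.ALU ; RAW+WAW r2
t=1 i1:mulh.MUL ; RAW r2
t=2 i2:st.MEM ; no-port MEM/BR
t=3 i3&i4:bne.BR xor.ALU ; dual
t=4 i5&i6:xor.ALU add.ALU ; dual
t=5 i7:sll.ALU ; WAW r1
t=6 i8&i9:sub.ALU xor.ALU ; dual
t=7 i10:sub.ALU ; RAW r1
t=8 i11:add.ALU ; RAW r2
t=9 i12:or.ALU ; tail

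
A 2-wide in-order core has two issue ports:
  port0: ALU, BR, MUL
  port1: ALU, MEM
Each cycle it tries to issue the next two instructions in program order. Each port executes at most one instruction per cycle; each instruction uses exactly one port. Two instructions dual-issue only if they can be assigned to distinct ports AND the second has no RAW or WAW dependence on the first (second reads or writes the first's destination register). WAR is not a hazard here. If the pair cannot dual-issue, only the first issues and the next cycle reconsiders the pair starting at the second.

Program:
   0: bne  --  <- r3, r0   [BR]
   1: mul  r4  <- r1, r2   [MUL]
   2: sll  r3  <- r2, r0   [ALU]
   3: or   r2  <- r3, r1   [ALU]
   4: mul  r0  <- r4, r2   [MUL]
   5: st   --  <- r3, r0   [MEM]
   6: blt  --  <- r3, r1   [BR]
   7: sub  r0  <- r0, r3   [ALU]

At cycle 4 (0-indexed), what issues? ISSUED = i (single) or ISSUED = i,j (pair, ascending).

[0] i0  bne  -- no-port BR/MUL
[1] i1+i2  mul/sll  -- pair
[2] i3  or  -- RAW r2
[3] i4  mul  -- RAW r0
[4] i5+i6  st/blt  -- pair
[5] i7  sub  -- tail

ISSUED = 5,6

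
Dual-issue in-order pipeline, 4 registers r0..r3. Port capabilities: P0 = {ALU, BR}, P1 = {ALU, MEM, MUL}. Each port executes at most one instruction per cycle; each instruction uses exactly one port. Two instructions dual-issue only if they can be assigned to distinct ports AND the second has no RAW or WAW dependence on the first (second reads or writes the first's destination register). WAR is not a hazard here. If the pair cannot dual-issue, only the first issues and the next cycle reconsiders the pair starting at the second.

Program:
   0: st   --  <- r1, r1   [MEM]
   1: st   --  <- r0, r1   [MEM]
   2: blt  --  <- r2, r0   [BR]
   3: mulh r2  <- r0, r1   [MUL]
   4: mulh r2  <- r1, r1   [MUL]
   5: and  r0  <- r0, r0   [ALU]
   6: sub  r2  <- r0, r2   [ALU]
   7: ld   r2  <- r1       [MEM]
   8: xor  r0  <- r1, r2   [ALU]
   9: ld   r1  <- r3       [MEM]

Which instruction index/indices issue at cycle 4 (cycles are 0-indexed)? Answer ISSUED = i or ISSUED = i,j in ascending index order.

ISSUED = 6

[0] i0  st  -- no-port MEM/MEM
[1] i1+i2  st blt  -- 2-wide
[2] i3  mulh  -- no-port MUL/MUL
[3] i4+i5  mulh and  -- 2-wide
[4] i6  sub  -- WAW r2
[5] i7  ld  -- RAW r2
[6] i8+i9  xor ld  -- 2-wide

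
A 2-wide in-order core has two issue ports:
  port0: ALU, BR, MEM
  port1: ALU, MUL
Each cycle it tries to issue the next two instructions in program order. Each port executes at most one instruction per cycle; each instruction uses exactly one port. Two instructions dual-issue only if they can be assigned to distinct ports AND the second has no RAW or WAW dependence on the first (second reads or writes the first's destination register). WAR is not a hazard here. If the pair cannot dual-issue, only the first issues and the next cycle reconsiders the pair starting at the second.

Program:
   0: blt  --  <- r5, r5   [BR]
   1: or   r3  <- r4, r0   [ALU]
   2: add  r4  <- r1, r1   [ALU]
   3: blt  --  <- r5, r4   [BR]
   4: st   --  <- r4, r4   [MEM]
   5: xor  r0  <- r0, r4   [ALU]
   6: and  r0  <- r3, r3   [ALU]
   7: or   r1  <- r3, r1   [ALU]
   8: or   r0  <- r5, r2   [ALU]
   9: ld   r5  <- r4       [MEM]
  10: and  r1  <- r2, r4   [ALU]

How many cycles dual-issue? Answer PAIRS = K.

PAIRS = 4

#0 head=0: blt.BR or.ALU i0+i1 2-wide
#1 head=2: add.ALU i2 RAW r4
#2 head=3: blt.BR i3 no-port BR/MEM
#3 head=4: st.MEM xor.ALU i4+i5 2-wide
#4 head=6: and.ALU or.ALU i6+i7 2-wide
#5 head=8: or.ALU ld.MEM i8+i9 2-wide
#6 head=10: and.ALU i10 tail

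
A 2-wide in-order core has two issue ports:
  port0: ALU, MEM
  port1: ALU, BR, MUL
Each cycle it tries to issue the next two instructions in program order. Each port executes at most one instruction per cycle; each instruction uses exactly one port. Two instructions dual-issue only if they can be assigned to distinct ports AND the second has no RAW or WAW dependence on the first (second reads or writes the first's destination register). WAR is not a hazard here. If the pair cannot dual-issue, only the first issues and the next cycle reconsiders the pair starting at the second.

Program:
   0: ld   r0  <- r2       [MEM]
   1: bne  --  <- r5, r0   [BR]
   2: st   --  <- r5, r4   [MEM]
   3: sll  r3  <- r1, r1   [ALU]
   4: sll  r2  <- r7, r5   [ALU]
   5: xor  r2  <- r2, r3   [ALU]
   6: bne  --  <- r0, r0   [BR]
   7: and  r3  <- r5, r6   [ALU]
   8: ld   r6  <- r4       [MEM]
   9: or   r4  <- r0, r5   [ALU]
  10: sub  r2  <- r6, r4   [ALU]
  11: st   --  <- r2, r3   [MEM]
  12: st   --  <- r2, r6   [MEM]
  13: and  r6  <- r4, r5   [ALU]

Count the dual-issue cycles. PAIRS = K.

c0: i0 ld.MEM  RAW r0
c1: i1,i2 bne.BR+st.MEM  2-wide
c2: i3,i4 sll.ALU+sll.ALU  2-wide
c3: i5,i6 xor.ALU+bne.BR  2-wide
c4: i7,i8 and.ALU+ld.MEM  2-wide
c5: i9 or.ALU  RAW r4
c6: i10 sub.ALU  RAW r2
c7: i11 st.MEM  no-port MEM/MEM
c8: i12,i13 st.MEM+and.ALU  2-wide

PAIRS = 5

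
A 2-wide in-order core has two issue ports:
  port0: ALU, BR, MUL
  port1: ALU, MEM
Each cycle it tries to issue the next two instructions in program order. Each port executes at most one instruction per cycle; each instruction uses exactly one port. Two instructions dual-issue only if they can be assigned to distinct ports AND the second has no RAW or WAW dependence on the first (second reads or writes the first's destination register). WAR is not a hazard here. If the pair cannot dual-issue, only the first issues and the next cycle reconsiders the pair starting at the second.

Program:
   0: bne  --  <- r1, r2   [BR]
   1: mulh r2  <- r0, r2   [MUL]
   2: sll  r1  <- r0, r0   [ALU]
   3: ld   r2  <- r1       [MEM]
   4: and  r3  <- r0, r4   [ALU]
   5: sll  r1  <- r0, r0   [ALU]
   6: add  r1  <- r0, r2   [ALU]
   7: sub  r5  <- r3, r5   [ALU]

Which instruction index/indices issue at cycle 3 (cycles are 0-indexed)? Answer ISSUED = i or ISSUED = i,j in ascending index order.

ISSUED = 5

0. bne.BR @i0  | no-port BR/MUL
1. mulh.MUL sll.ALU @i1+i2  | pair
2. ld.MEM and.ALU @i3+i4  | pair
3. sll.ALU @i5  | WAW r1
4. add.ALU sub.ALU @i6+i7  | pair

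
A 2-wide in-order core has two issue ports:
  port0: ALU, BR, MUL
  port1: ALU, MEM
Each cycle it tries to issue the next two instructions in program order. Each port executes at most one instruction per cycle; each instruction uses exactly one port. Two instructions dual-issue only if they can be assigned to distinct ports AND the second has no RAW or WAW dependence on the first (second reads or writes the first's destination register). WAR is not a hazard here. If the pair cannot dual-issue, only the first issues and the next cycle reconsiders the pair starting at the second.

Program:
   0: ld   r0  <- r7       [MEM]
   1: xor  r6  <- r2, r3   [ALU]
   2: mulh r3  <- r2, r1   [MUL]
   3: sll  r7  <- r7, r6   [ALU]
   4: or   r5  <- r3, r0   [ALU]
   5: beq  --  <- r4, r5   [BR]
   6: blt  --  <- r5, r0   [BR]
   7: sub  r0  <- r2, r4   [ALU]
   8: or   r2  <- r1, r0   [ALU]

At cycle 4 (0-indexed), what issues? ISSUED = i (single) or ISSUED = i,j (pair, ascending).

ISSUED = 6,7

t=0 i0&i1:ld.MEM xor.ALU ; pair
t=1 i2&i3:mulh.MUL sll.ALU ; pair
t=2 i4:or.ALU ; RAW r5
t=3 i5:beq.BR ; no-port BR/BR
t=4 i6&i7:blt.BR sub.ALU ; pair
t=5 i8:or.ALU ; tail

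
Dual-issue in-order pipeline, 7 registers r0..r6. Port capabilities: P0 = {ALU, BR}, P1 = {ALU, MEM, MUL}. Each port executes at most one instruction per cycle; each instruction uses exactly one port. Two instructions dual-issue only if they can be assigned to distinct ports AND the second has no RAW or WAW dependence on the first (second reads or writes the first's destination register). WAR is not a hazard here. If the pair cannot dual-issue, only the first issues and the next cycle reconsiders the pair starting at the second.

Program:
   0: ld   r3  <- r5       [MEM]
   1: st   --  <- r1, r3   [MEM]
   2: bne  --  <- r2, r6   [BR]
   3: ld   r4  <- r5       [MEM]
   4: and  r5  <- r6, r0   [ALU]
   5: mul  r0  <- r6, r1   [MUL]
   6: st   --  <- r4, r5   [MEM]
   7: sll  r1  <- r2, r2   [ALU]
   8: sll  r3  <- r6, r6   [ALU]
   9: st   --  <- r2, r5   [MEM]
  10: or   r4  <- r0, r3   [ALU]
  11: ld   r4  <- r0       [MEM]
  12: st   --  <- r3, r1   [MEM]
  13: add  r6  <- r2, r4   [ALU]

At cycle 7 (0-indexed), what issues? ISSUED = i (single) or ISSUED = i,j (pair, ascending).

c0: i0 ld  no-port MEM/MEM
c1: i1,i2 st bne  pair
c2: i3,i4 ld and  pair
c3: i5 mul  no-port MUL/MEM
c4: i6,i7 st sll  pair
c5: i8,i9 sll st  pair
c6: i10 or  WAW r4
c7: i11 ld  no-port MEM/MEM
c8: i12,i13 st add  pair

ISSUED = 11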